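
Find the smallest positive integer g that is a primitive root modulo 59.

φ(59) = 59 − 1 = 58 = 2 · 29.
Test candidates g = 2, 3, … against the prime factors q ∈ {2, 29} of φ(59): g is a generator iff g^(58/q) ≢ 1 for every such q.
g = 2: 2^29 ≡ 58; 2^2 ≡ 4 — none is 1, so 2 is a primitive root.
So 2 is the smallest generator of (Z/59Z)^×.

2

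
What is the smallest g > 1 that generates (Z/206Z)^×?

φ(206) = φ(2)·φ(103) = 1·102 = 102 = 2 · 3 · 17.
Test candidates g = 2, 3, … against the prime factors q ∈ {2, 3, 17} of φ(206): g is a generator iff g^(102/q) ≢ 1 for every such q.
g = 2: gcd(2, 206) = 2 > 1, not a unit — skip.
g = 3: 3^51 ≡ 205; 3^34 ≡ 1 — hits 1, so not a primitive root.
g = 4: gcd(4, 206) = 2 > 1, not a unit — skip.
g = 5: 5^51 ≡ 205; 5^34 ≡ 159; 5^6 ≡ 175 — none is 1, so 5 is a primitive root.
So 5 is the smallest generator of (Z/206Z)^×.

5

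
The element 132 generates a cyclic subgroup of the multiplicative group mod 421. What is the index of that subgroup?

By Lagrange's theorem, ord_421(132) divides φ(421) = 421 − 1 = 420 = 2^2 · 3 · 5 · 7.
Divisors of 420: 1, 2, 3, 4, 5, 6, 7, 10, 12, 14, 15, 20, 21, 28, 30, 35, 42, 60, 70, 84, 105, 140, 210, 420.
Compute 132^d (mod 421) for the divisors d until we hit 1:
132^1 ≡ 132
132^2 ≡ 163
132^3 ≡ 45
132^4 ≡ 46
132^5 ≡ 178
132^6 ≡ 341
132^7 ≡ 386
132^10 ≡ 109
132^12 ≡ 85
132^14 ≡ 383
132^15 ≡ 36
132^20 ≡ 93
132^21 ≡ 67
132^28 ≡ 181
132^30 ≡ 33
132^35 ≡ 401
132^42 ≡ 279
132^60 ≡ 247
132^70 ≡ 400
132^84 ≡ 377
132^105 ≡ 420
132^140 ≡ 20
132^210 ≡ 1
Thus |⟨132⟩| = ord(132) = 210.
[(Z/421Z)^× : ⟨132⟩] = 420/210 = 2.

2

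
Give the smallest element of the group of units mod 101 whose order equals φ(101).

φ(101) = 101 − 1 = 100 = 2^2 · 5^2.
g is a primitive root iff g^(100/q) ≢ 1 (mod 101) for each prime q ∈ {2, 5}.
g = 2: 2^50 ≡ 100; 2^20 ≡ 95 — none is 1, so 2 is a primitive root.
So 2 is the smallest generator of (Z/101Z)^×.

2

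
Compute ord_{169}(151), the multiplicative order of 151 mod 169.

52

The order of 151 must divide φ(169) = φ(13^2) = 13·(13−1) = 156 = 2^2 · 3 · 13.
Divisors of 156: 1, 2, 3, 4, 6, 12, 13, 26, 39, 52, 78, 156.
Evaluate successive powers at the divisors of 156:
151^1 ≡ 151
151^2 ≡ 155
151^3 ≡ 83
151^4 ≡ 27
151^6 ≡ 129
151^12 ≡ 79
151^13 ≡ 99
151^26 ≡ 168
151^39 ≡ 70
151^52 ≡ 1
So ord_169(151) = 52.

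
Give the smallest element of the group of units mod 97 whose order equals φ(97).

5

φ(97) = 97 − 1 = 96 = 2^5 · 3.
g is a primitive root iff g^(96/q) ≢ 1 (mod 97) for each prime q ∈ {2, 3}.
g = 2: 2^48 ≡ 1 — hits 1, so not a primitive root.
g = 3: 3^48 ≡ 1 — hits 1, so not a primitive root.
g = 4: 4^48 ≡ 1 — hits 1, so not a primitive root.
g = 5: 5^48 ≡ 96; 5^32 ≡ 35 — none is 1, so 5 is a primitive root.
Hence the least primitive root of 97 is 5.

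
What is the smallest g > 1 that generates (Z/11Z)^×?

2

φ(11) = 11 − 1 = 10 = 2 · 5.
Test candidates g = 2, 3, … against the prime factors q ∈ {2, 5} of φ(11): g is a generator iff g^(10/q) ≢ 1 for every such q.
g = 2: 2^5 ≡ 10; 2^2 ≡ 4 — none is 1, so 2 is a primitive root.
So 2 is the smallest generator of (Z/11Z)^×.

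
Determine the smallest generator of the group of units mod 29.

2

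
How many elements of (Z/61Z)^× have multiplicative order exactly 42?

0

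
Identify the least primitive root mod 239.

7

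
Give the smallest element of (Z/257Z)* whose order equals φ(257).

3

φ(257) = 257 − 1 = 256 = 2^8.
Test candidates g = 2, 3, … against the prime factors q ∈ {2} of φ(257): g is a generator iff g^(256/q) ≢ 1 for every such q.
g = 2: 2^128 ≡ 1 — hits 1, so not a primitive root.
g = 3: 3^128 ≡ 256 — none is 1, so 3 is a primitive root.
Hence the least primitive root of 257 is 3.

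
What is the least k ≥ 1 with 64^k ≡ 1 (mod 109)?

ord(64) | φ(109) = 109 − 1 = 108 = 2^2 · 3^3.
Divisors of 108: 1, 2, 3, 4, 6, 9, 12, 18, 27, 36, 54, 108.
Check 64^d mod 109 for each divisor in increasing order:
64^1 ≡ 64 (mod 109)
64^2 ≡ 63 (mod 109)
64^3 ≡ 108 (mod 109)
64^4 ≡ 45 (mod 109)
64^6 ≡ 1 (mod 109) ✓
Hence ord(64) = 6.

6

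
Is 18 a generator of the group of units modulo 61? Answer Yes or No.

φ(61) = 61 − 1 = 60 = 2^2 · 3 · 5.
An element g generates (Z/61Z)^× iff g^(60/q) ≢ 1 (mod 61) for each prime q ∈ {2, 3, 5}.
18^30 ≡ 60 (mod 61)  [q = 2: ≢ 1 ✓]
18^20 ≡ 47 (mod 61)  [q = 3: ≢ 1 ✓]
18^12 ≡ 58 (mod 61)  [q = 5: ≢ 1 ✓]
Every test exponent gives a nontrivial residue, hence 18 generates the full group.

Yes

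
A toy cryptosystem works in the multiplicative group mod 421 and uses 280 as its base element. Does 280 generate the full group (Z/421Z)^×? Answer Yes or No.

Yes

φ(421) = 421 − 1 = 420 = 2^2 · 3 · 5 · 7.
Test 280^(420/q) mod 421 for each prime factor q of 420:
280^210 ≡ 420 (mod 421)  [q = 2: ≢ 1 ✓]
280^140 ≡ 20 (mod 421)  [q = 3: ≢ 1 ✓]
280^84 ≡ 377 (mod 421)  [q = 5: ≢ 1 ✓]
280^60 ≡ 385 (mod 421)  [q = 7: ≢ 1 ✓]
None equal 1, so ord_421(280) = 420: 280 is a primitive root.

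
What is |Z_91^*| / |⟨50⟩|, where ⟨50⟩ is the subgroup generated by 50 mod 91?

6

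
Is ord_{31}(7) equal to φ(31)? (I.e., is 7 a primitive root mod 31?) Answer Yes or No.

No

φ(31) = 31 − 1 = 30 = 2 · 3 · 5.
Test 7^(30/q) mod 31 for each prime factor q of 30:
7^15 ≡ 1 (mod 31)  [q = 2: ≡ 1 ✗]
7^10 ≡ 25 (mod 31)  [q = 3: ≢ 1 ✓]
7^6 ≡ 4 (mod 31)  [q = 5: ≢ 1 ✓]
7^15 ≡ 1 shows ord(7) | 15, strictly less than φ(31); not a primitive root.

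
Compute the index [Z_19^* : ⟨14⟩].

By Lagrange's theorem, ord_19(14) divides φ(19) = 19 − 1 = 18 = 2 · 3^2.
Divisors of 18: 1, 2, 3, 6, 9, 18.
Compute 14^d (mod 19) for the divisors d until we hit 1:
14^1 ≡ 14
14^2 ≡ 6
14^3 ≡ 8
14^6 ≡ 7
14^9 ≡ 18
14^18 ≡ 1
The order of 14 is 18, so the subgroup it generates has 18 elements.
[(Z/19Z)^× : ⟨14⟩] = 18/18 = 1.

1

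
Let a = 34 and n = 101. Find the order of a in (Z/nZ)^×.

100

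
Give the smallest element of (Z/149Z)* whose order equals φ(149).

2

φ(149) = 149 − 1 = 148 = 2^2 · 37.
g is a primitive root iff g^(148/q) ≢ 1 (mod 149) for each prime q ∈ {2, 37}.
g = 2: 2^74 ≡ 148; 2^4 ≡ 16 — none is 1, so 2 is a primitive root.
Hence the least primitive root of 149 is 2.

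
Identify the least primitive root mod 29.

2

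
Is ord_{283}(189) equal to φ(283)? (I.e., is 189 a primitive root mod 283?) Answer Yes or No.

φ(283) = 283 − 1 = 282 = 2 · 3 · 47.
Test 189^(282/q) mod 283 for each prime factor q of 282:
189^141 ≡ 282 (mod 283)  [q = 2: ≢ 1 ✓]
189^94 ≡ 44 (mod 283)  [q = 3: ≢ 1 ✓]
189^6 ≡ 158 (mod 283)  [q = 47: ≢ 1 ✓]
None equal 1, so ord_283(189) = 282: 189 is a primitive root.

Yes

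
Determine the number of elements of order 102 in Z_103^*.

φ(103) = 103 − 1 = 102 = 2 · 3 · 17.
(Z/103Z)^× is cyclic (|G| = 102); a cyclic group of order m has exactly φ(d) elements of each order d | m, and none otherwise.
102 = 2 · 3 · 17 divides 102, and φ(102) = 32.

32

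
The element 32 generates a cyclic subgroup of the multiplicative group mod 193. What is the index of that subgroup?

2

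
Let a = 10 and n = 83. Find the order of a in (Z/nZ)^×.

The order of 10 must divide φ(83) = 83 − 1 = 82 = 2 · 41.
Divisors of 82: 1, 2, 41, 82.
Compute 10^d (mod 83) for the divisors d until we hit 1:
10^1 ≡ 10 (mod 83)
10^2 ≡ 17 (mod 83)
10^41 ≡ 1 (mod 83) ✓
The smallest such exponent is 41, so the order of 10 is 41.

41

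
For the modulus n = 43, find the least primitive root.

φ(43) = 43 − 1 = 42 = 2 · 3 · 7.
g is a primitive root iff g^(42/q) ≢ 1 (mod 43) for each prime q ∈ {2, 3, 7}.
g = 2: 2^21 ≡ 42; 2^14 ≡ 1 — hits 1, so not a primitive root.
g = 3: 3^21 ≡ 42; 3^14 ≡ 36; 3^6 ≡ 41 — none is 1, so 3 is a primitive root.
So 3 is the smallest generator of (Z/43Z)^×.

3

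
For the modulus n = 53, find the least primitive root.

2

φ(53) = 53 − 1 = 52 = 2^2 · 13.
Test candidates g = 2, 3, … against the prime factors q ∈ {2, 13} of φ(53): g is a generator iff g^(52/q) ≢ 1 for every such q.
g = 2: 2^26 ≡ 52; 2^4 ≡ 16 — none is 1, so 2 is a primitive root.
So 2 is the smallest generator of (Z/53Z)^×.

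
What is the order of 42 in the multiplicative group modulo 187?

40

The order of 42 must divide φ(187) = φ(11·17) = (11−1)·(17−1) = 10·16 = 160 = 2^5 · 5.
Divisors of 160: 1, 2, 4, 5, 8, 10, 16, 20, 32, 40, 80, 160.
Compute 42^d (mod 187) for the divisors d until we hit 1:
42^1 ≡ 42 (mod 187)
42^2 ≡ 81 (mod 187)
42^4 ≡ 16 (mod 187)
42^5 ≡ 111 (mod 187)
42^8 ≡ 69 (mod 187)
42^10 ≡ 166 (mod 187)
42^16 ≡ 86 (mod 187)
42^20 ≡ 67 (mod 187)
42^32 ≡ 103 (mod 187)
42^40 ≡ 1 (mod 187) ✓
So ord_187(42) = 40.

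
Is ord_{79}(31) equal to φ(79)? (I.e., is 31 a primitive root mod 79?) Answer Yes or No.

No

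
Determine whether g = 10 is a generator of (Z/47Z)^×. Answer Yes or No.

φ(47) = 47 − 1 = 46 = 2 · 23.
An element g generates (Z/47Z)^× iff g^(46/q) ≢ 1 (mod 47) for each prime q ∈ {2, 23}.
10^23 ≡ 46 (mod 47)  [q = 2: ≢ 1 ✓]
10^2 ≡ 6 (mod 47)  [q = 23: ≢ 1 ✓]
Every test exponent gives a nontrivial residue, hence 10 generates the full group.

Yes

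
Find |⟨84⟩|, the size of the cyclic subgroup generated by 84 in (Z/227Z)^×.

113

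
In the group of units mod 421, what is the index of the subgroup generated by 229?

20

Since 229 ∈ (Z/421Z)^×, its order divides φ(421) = 421 − 1 = 420 = 2^2 · 3 · 5 · 7.
Divisors of 420: 1, 2, 3, 4, 5, 6, 7, 10, 12, 14, 15, 20, 21, 28, 30, 35, 42, 60, 70, 84, 105, 140, 210, 420.
Test each divisor d:
229^1 ≡ 229
229^2 ≡ 237
229^3 ≡ 385
229^4 ≡ 176
229^5 ≡ 309
229^6 ≡ 33
229^7 ≡ 400
229^10 ≡ 335
229^12 ≡ 247
229^14 ≡ 20
229^15 ≡ 370
229^20 ≡ 239
229^21 ≡ 1
So ord_421(229) = 21, hence |⟨229⟩| = 21.
Index = |(Z/421Z)^×| / |⟨229⟩| = 420 / 21 = 20.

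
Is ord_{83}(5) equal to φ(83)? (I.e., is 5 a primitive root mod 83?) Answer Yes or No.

Yes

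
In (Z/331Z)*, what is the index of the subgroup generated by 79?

10

The order of 79 must divide φ(331) = 331 − 1 = 330 = 2 · 3 · 5 · 11.
Divisors of 330: 1, 2, 3, 5, 6, 10, 11, 15, 22, 30, 33, 55, 66, 110, 165, 330.
Test each divisor d:
79^1 ≡ 79 (mod 331)
79^2 ≡ 283 (mod 331)
79^3 ≡ 180 (mod 331)
79^5 ≡ 297 (mod 331)
79^6 ≡ 293 (mod 331)
79^10 ≡ 163 (mod 331)
79^11 ≡ 299 (mod 331)
79^15 ≡ 85 (mod 331)
79^22 ≡ 31 (mod 331)
79^30 ≡ 274 (mod 331)
79^33 ≡ 1 (mod 331) ✓
The order of 79 is 33, so the subgroup it generates has 33 elements.
The index is φ(331) / ord(79) = 330 / 33 = 10.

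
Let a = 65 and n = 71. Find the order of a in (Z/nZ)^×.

By Lagrange's theorem, ord_71(65) divides φ(71) = 71 − 1 = 70 = 2 · 5 · 7.
Divisors of 70: 1, 2, 5, 7, 10, 14, 35, 70.
Evaluate successive powers at the divisors of 70:
65^1 ≡ 65 (mod 71)
65^2 ≡ 36 (mod 71)
65^5 ≡ 34 (mod 71)
65^7 ≡ 17 (mod 71)
65^10 ≡ 20 (mod 71)
65^14 ≡ 5 (mod 71)
65^35 ≡ 70 (mod 71)
65^70 ≡ 1 (mod 71) ✓
Hence ord(65) = 70.

70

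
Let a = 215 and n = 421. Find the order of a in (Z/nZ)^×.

140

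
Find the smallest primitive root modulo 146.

5

φ(146) = φ(2)·φ(73) = 1·72 = 72 = 2^3 · 3^2.
Test candidates g = 2, 3, … against the prime factors q ∈ {2, 3} of φ(146): g is a generator iff g^(72/q) ≢ 1 for every such q.
g = 2: gcd(2, 146) = 2 > 1, not a unit — skip.
g = 3: 3^36 ≡ 1 — hits 1, so not a primitive root.
g = 4: gcd(4, 146) = 2 > 1, not a unit — skip.
g = 5: 5^36 ≡ 145; 5^24 ≡ 81 — none is 1, so 5 is a primitive root.
Hence the least primitive root of 146 is 5.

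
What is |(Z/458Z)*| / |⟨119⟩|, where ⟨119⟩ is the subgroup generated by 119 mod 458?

1

By Lagrange's theorem, ord_458(119) divides φ(458) = φ(2)·φ(229) = 1·228 = 228 = 2^2 · 3 · 19.
Divisors of 228: 1, 2, 3, 4, 6, 12, 19, 38, 57, 76, 114, 228.
Evaluate successive powers at the divisors of 228:
119^1 ≡ 119 (mod 458)
119^2 ≡ 421 (mod 458)
119^3 ≡ 177 (mod 458)
119^4 ≡ 453 (mod 458)
119^6 ≡ 185 (mod 458)
119^12 ≡ 333 (mod 458)
119^19 ≡ 247 (mod 458)
119^38 ≡ 95 (mod 458)
119^57 ≡ 107 (mod 458)
119^76 ≡ 323 (mod 458)
119^114 ≡ 457 (mod 458)
119^228 ≡ 1 (mod 458) ✓
Thus |⟨119⟩| = ord(119) = 228.
[(Z/458Z)^× : ⟨119⟩] = 228/228 = 1.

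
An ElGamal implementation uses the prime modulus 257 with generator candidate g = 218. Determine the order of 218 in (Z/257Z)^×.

256

The order of 218 must divide φ(257) = 257 − 1 = 256 = 2^8.
Divisors of 256: 1, 2, 4, 8, 16, 32, 64, 128, 256.
Check 218^d mod 257 for each divisor in increasing order:
218^1 ≡ 218
218^2 ≡ 236
218^4 ≡ 184
218^8 ≡ 189
218^16 ≡ 255
218^32 ≡ 4
218^64 ≡ 16
218^128 ≡ 256
218^256 ≡ 1
So ord_257(218) = 256.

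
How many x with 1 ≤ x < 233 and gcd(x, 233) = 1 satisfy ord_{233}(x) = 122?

φ(233) = 233 − 1 = 232 = 2^3 · 29.
In a cyclic group of order 232, there are φ(d) elements of order d for each divisor d of 232, and zero for non-divisors.
122 does not divide 232, so no element of (Z/233Z)^× has order 122.

0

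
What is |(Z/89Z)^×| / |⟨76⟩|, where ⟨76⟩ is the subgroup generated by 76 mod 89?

1

ord(76) | φ(89) = 89 − 1 = 88 = 2^3 · 11.
Divisors of 88: 1, 2, 4, 8, 11, 22, 44, 88.
Evaluate successive powers at the divisors of 88:
76^1 ≡ 76 (mod 89)
76^2 ≡ 80 (mod 89)
76^4 ≡ 81 (mod 89)
76^8 ≡ 64 (mod 89)
76^11 ≡ 12 (mod 89)
76^22 ≡ 55 (mod 89)
76^44 ≡ 88 (mod 89)
76^88 ≡ 1 (mod 89) ✓
The order of 76 is 88, so the subgroup it generates has 88 elements.
Index = |(Z/89Z)^×| / |⟨76⟩| = 88 / 88 = 1.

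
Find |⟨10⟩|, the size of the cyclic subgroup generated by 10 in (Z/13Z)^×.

6

ord(10) | φ(13) = 13 − 1 = 12 = 2^2 · 3.
Divisors of 12: 1, 2, 3, 4, 6, 12.
Evaluate successive powers at the divisors of 12:
10^1 ≡ 10
10^2 ≡ 9
10^3 ≡ 12
10^4 ≡ 3
10^6 ≡ 1
Therefore the multiplicative order of 10 modulo 13 is 6.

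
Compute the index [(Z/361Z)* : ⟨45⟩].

Since 45 ∈ (Z/361Z)^×, its order divides φ(361) = φ(19^2) = 19·(19−1) = 342 = 2 · 3^2 · 19.
Divisors of 342: 1, 2, 3, 6, 9, 18, 19, 38, 57, 114, 171, 342.
Compute 45^d (mod 361) for the divisors d until we hit 1:
45^1 ≡ 45
45^2 ≡ 220
45^3 ≡ 153
45^6 ≡ 305
45^9 ≡ 96
45^18 ≡ 191
45^19 ≡ 292
45^38 ≡ 68
45^57 ≡ 1
Thus |⟨45⟩| = ord(45) = 57.
The index is φ(361) / ord(45) = 342 / 57 = 6.

6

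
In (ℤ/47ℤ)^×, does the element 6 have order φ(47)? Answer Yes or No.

φ(47) = 47 − 1 = 46 = 2 · 23.
Test 6^(46/q) mod 47 for each prime factor q of 46:
6^23 ≡ 1 (mod 47)  [q = 2: ≡ 1 ✗]
6^2 ≡ 36 (mod 47)  [q = 23: ≢ 1 ✓]
6^23 ≡ 1 shows ord(6) | 23, strictly less than φ(47); not a primitive root.

No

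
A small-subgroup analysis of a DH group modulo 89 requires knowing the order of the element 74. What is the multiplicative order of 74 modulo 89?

The order of 74 must divide φ(89) = 89 − 1 = 88 = 2^3 · 11.
Divisors of 88: 1, 2, 4, 8, 11, 22, 44, 88.
Check 74^d mod 89 for each divisor in increasing order:
74^1 ≡ 74 (mod 89)
74^2 ≡ 47 (mod 89)
74^4 ≡ 73 (mod 89)
74^8 ≡ 78 (mod 89)
74^11 ≡ 12 (mod 89)
74^22 ≡ 55 (mod 89)
74^44 ≡ 88 (mod 89)
74^88 ≡ 1 (mod 89) ✓
Therefore the multiplicative order of 74 modulo 89 is 88.

88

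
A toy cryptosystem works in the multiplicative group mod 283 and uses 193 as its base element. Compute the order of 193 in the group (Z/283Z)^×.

282

Since 193 ∈ (Z/283Z)^×, its order divides φ(283) = 283 − 1 = 282 = 2 · 3 · 47.
Divisors of 282: 1, 2, 3, 6, 47, 94, 141, 282.
Check 193^d mod 283 for each divisor in increasing order:
193^1 ≡ 193 (mod 283)
193^2 ≡ 176 (mod 283)
193^3 ≡ 8 (mod 283)
193^6 ≡ 64 (mod 283)
193^47 ≡ 239 (mod 283)
193^94 ≡ 238 (mod 283)
193^141 ≡ 282 (mod 283)
193^282 ≡ 1 (mod 283) ✓
Hence ord(193) = 282.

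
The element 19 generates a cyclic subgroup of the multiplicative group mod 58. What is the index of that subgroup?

1

ord(19) | φ(58) = φ(2)·φ(29) = 1·28 = 28 = 2^2 · 7.
Divisors of 28: 1, 2, 4, 7, 14, 28.
Test each divisor d:
19^1 ≡ 19 (mod 58)
19^2 ≡ 13 (mod 58)
19^4 ≡ 53 (mod 58)
19^7 ≡ 41 (mod 58)
19^14 ≡ 57 (mod 58)
19^28 ≡ 1 (mod 58) ✓
So ord_58(19) = 28, hence |⟨19⟩| = 28.
Index = |(Z/58Z)^×| / |⟨19⟩| = 28 / 28 = 1.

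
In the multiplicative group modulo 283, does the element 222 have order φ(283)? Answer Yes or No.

No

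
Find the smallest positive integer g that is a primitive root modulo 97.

5

φ(97) = 97 − 1 = 96 = 2^5 · 3.
g is a primitive root iff g^(96/q) ≢ 1 (mod 97) for each prime q ∈ {2, 3}.
g = 2: 2^48 ≡ 1 — hits 1, so not a primitive root.
g = 3: 3^48 ≡ 1 — hits 1, so not a primitive root.
g = 4: 4^48 ≡ 1 — hits 1, so not a primitive root.
g = 5: 5^48 ≡ 96; 5^32 ≡ 35 — none is 1, so 5 is a primitive root.
So 5 is the smallest generator of (Z/97Z)^×.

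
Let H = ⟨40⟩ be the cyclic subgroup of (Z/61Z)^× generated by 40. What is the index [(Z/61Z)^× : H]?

5

ord(40) | φ(61) = 61 − 1 = 60 = 2^2 · 3 · 5.
Divisors of 60: 1, 2, 3, 4, 5, 6, 10, 12, 15, 20, 30, 60.
Compute 40^d (mod 61) for the divisors d until we hit 1:
40^1 ≡ 40 (mod 61)
40^2 ≡ 14 (mod 61)
40^3 ≡ 11 (mod 61)
40^4 ≡ 13 (mod 61)
40^5 ≡ 32 (mod 61)
40^6 ≡ 60 (mod 61)
40^10 ≡ 48 (mod 61)
40^12 ≡ 1 (mod 61) ✓
The order of 40 is 12, so the subgroup it generates has 12 elements.
The index is φ(61) / ord(40) = 60 / 12 = 5.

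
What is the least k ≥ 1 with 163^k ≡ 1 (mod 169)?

By Lagrange's theorem, ord_169(163) divides φ(169) = φ(13^2) = 13·(13−1) = 156 = 2^2 · 3 · 13.
Divisors of 156: 1, 2, 3, 4, 6, 12, 13, 26, 39, 52, 78, 156.
Evaluate successive powers at the divisors of 156:
163^1 ≡ 163 (mod 169)
163^2 ≡ 36 (mod 169)
163^3 ≡ 122 (mod 169)
163^4 ≡ 113 (mod 169)
163^6 ≡ 12 (mod 169)
163^12 ≡ 144 (mod 169)
163^13 ≡ 150 (mod 169)
163^26 ≡ 23 (mod 169)
163^39 ≡ 70 (mod 169)
163^52 ≡ 22 (mod 169)
163^78 ≡ 168 (mod 169)
163^156 ≡ 1 (mod 169) ✓
The smallest such exponent is 156, so the order of 163 is 156.

156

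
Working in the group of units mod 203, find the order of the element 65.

21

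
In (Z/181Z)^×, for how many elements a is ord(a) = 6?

2

φ(181) = 181 − 1 = 180 = 2^2 · 3^2 · 5.
Since (Z/181Z)^× is cyclic of order 180, the number of elements of order d is φ(d) when d | 180 and 0 otherwise.
6 = 2 · 3 divides 180, and φ(6) = 2.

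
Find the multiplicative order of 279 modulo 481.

By Lagrange's theorem, ord_481(279) divides φ(481) = φ(13·37) = (13−1)·(37−1) = 12·36 = 432 = 2^4 · 3^3.
Divisors of 432: 1, 2, 3, 4, 6, 8, 9, 12, 16, 18, 24, 27, 36, 48, 54, 72, 108, 144, 216, 432.
Evaluate successive powers at the divisors of 432:
279^1 ≡ 279 (mod 481)
279^2 ≡ 400 (mod 481)
279^3 ≡ 8 (mod 481)
279^4 ≡ 308 (mod 481)
279^6 ≡ 64 (mod 481)
279^8 ≡ 107 (mod 481)
279^9 ≡ 31 (mod 481)
279^12 ≡ 248 (mod 481)
279^16 ≡ 386 (mod 481)
279^18 ≡ 480 (mod 481)
279^24 ≡ 417 (mod 481)
279^27 ≡ 450 (mod 481)
279^36 ≡ 1 (mod 481) ✓
So ord_481(279) = 36.

36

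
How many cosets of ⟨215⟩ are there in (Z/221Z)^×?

4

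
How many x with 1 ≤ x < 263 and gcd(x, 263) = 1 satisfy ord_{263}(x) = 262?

130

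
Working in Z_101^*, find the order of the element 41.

Since 41 ∈ (Z/101Z)^×, its order divides φ(101) = 101 − 1 = 100 = 2^2 · 5^2.
Divisors of 100: 1, 2, 4, 5, 10, 20, 25, 50, 100.
Evaluate successive powers at the divisors of 100:
41^1 ≡ 41
41^2 ≡ 65
41^4 ≡ 84
41^5 ≡ 10
41^10 ≡ 100
41^20 ≡ 1
Hence ord(41) = 20.

20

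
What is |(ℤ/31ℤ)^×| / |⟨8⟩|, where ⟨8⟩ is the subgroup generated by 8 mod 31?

6

By Lagrange's theorem, ord_31(8) divides φ(31) = 31 − 1 = 30 = 2 · 3 · 5.
Divisors of 30: 1, 2, 3, 5, 6, 10, 15, 30.
Check 8^d mod 31 for each divisor in increasing order:
8^1 ≡ 8 (mod 31)
8^2 ≡ 2 (mod 31)
8^3 ≡ 16 (mod 31)
8^5 ≡ 1 (mod 31) ✓
Thus |⟨8⟩| = ord(8) = 5.
The index is φ(31) / ord(8) = 30 / 5 = 6.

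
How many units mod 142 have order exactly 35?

24

φ(142) = φ(2)·φ(71) = 1·70 = 70 = 2 · 5 · 7.
(Z/142Z)^× is cyclic (|G| = 70); a cyclic group of order m has exactly φ(d) elements of each order d | m, and none otherwise.
35 = 5 · 7 divides 70, and φ(35) = 24.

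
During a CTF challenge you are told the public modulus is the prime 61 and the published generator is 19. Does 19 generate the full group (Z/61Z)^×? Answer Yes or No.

No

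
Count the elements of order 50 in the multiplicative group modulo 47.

0

φ(47) = 47 − 1 = 46 = 2 · 23.
(Z/47Z)^× is cyclic (|G| = 46); a cyclic group of order m has exactly φ(d) elements of each order d | m, and none otherwise.
Here 46 is not a multiple of 50, so there are no elements of order 50.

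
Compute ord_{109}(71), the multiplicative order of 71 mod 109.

18

ord(71) | φ(109) = 109 − 1 = 108 = 2^2 · 3^3.
Divisors of 108: 1, 2, 3, 4, 6, 9, 12, 18, 27, 36, 54, 108.
Evaluate successive powers at the divisors of 108:
71^1 ≡ 71 (mod 109)
71^2 ≡ 27 (mod 109)
71^3 ≡ 64 (mod 109)
71^4 ≡ 75 (mod 109)
71^6 ≡ 63 (mod 109)
71^9 ≡ 108 (mod 109)
71^12 ≡ 45 (mod 109)
71^18 ≡ 1 (mod 109) ✓
Hence ord(71) = 18.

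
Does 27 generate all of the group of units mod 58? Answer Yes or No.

φ(58) = φ(2)·φ(29) = 1·28 = 28 = 2^2 · 7.
An element g generates (Z/58Z)^× iff g^(28/q) ≢ 1 (mod 58) for each prime q ∈ {2, 7}.
27^14 ≡ 57 (mod 58)  [q = 2: ≢ 1 ✓]
27^4 ≡ 45 (mod 58)  [q = 7: ≢ 1 ✓]
None equal 1, so ord_58(27) = 28: 27 is a primitive root.

Yes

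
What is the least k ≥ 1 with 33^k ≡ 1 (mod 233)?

116

The order of 33 must divide φ(233) = 233 − 1 = 232 = 2^3 · 29.
Divisors of 232: 1, 2, 4, 8, 29, 58, 116, 232.
Test each divisor d:
33^1 ≡ 33 (mod 233)
33^2 ≡ 157 (mod 233)
33^4 ≡ 184 (mod 233)
33^8 ≡ 71 (mod 233)
33^29 ≡ 89 (mod 233)
33^58 ≡ 232 (mod 233)
33^116 ≡ 1 (mod 233) ✓
Therefore the multiplicative order of 33 modulo 233 is 116.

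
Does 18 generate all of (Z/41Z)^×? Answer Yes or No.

No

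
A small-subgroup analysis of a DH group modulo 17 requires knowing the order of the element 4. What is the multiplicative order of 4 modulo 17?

4

By Lagrange's theorem, ord_17(4) divides φ(17) = 17 − 1 = 16 = 2^4.
Divisors of 16: 1, 2, 4, 8, 16.
Test each divisor d:
4^1 ≡ 4 (mod 17)
4^2 ≡ 16 (mod 17)
4^4 ≡ 1 (mod 17) ✓
So ord_17(4) = 4.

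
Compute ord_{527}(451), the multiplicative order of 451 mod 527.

120

By Lagrange's theorem, ord_527(451) divides φ(527) = φ(17·31) = (17−1)·(31−1) = 16·30 = 480 = 2^5 · 3 · 5.
Divisors of 480: 1, 2, 3, 4, 5, 6, 8, 10, 12, 15, 16, 20, 24, 30, 32, 40, 48, 60, 80, 96, 120, 160, 240, 480.
Evaluate successive powers at the divisors of 480:
451^1 ≡ 451
451^2 ≡ 506
451^3 ≡ 15
451^4 ≡ 441
451^5 ≡ 212
451^6 ≡ 225
451^8 ≡ 18
451^10 ≡ 149
451^12 ≡ 33
451^15 ≡ 495
451^16 ≡ 324
451^20 ≡ 67
451^24 ≡ 35
451^30 ≡ 497
451^32 ≡ 103
451^40 ≡ 273
451^48 ≡ 171
451^60 ≡ 373
451^80 ≡ 222
451^96 ≡ 256
451^120 ≡ 1
So ord_527(451) = 120.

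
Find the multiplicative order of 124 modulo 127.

Since 124 ∈ (Z/127Z)^×, its order divides φ(127) = 127 − 1 = 126 = 2 · 3^2 · 7.
Divisors of 126: 1, 2, 3, 6, 7, 9, 14, 18, 21, 42, 63, 126.
Evaluate successive powers at the divisors of 126:
124^1 ≡ 124
124^2 ≡ 9
124^3 ≡ 100
124^6 ≡ 94
124^7 ≡ 99
124^9 ≡ 2
124^14 ≡ 22
124^18 ≡ 4
124^21 ≡ 19
124^42 ≡ 107
124^63 ≡ 1
So ord_127(124) = 63.

63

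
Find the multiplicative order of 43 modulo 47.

46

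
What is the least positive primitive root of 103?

5

φ(103) = 103 − 1 = 102 = 2 · 3 · 17.
Test candidates g = 2, 3, … against the prime factors q ∈ {2, 3, 17} of φ(103): g is a generator iff g^(102/q) ≢ 1 for every such q.
g = 2: 2^51 ≡ 1 — hits 1, so not a primitive root.
g = 3: 3^51 ≡ 102; 3^34 ≡ 1 — hits 1, so not a primitive root.
g = 4: 4^51 ≡ 1 — hits 1, so not a primitive root.
g = 5: 5^51 ≡ 102; 5^34 ≡ 56; 5^6 ≡ 72 — none is 1, so 5 is a primitive root.
Hence the least primitive root of 103 is 5.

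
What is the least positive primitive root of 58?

φ(58) = φ(2)·φ(29) = 1·28 = 28 = 2^2 · 7.
Test candidates g = 2, 3, … against the prime factors q ∈ {2, 7} of φ(58): g is a generator iff g^(28/q) ≢ 1 for every such q.
g = 2: gcd(2, 58) = 2 > 1, not a unit — skip.
g = 3: 3^14 ≡ 57; 3^4 ≡ 23 — none is 1, so 3 is a primitive root.
So 3 is the smallest generator of (Z/58Z)^×.

3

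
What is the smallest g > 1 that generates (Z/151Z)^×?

φ(151) = 151 − 1 = 150 = 2 · 3 · 5^2.
g is a primitive root iff g^(150/q) ≢ 1 (mod 151) for each prime q ∈ {2, 3, 5}.
g = 2: 2^75 ≡ 1 — hits 1, so not a primitive root.
g = 3: 3^75 ≡ 150; 3^50 ≡ 1 — hits 1, so not a primitive root.
g = 4: 4^75 ≡ 1 — hits 1, so not a primitive root.
g = 5: 5^75 ≡ 1 — hits 1, so not a primitive root.
g = 6: 6^75 ≡ 150; 6^50 ≡ 32; 6^30 ≡ 59 — none is 1, so 6 is a primitive root.
The smallest primitive root modulo 151 is 6.

6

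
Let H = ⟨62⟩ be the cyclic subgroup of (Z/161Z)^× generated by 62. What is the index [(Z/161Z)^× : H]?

Since 62 ∈ (Z/161Z)^×, its order divides φ(161) = φ(7·23) = (7−1)·(23−1) = 6·22 = 132 = 2^2 · 3 · 11.
Divisors of 132: 1, 2, 3, 4, 6, 11, 12, 22, 33, 44, 66, 132.
Evaluate successive powers at the divisors of 132:
62^1 ≡ 62
62^2 ≡ 141
62^3 ≡ 48
62^4 ≡ 78
62^6 ≡ 50
62^11 ≡ 139
62^12 ≡ 85
62^22 ≡ 1
The order of 62 is 22, so the subgroup it generates has 22 elements.
[(Z/161Z)^× : ⟨62⟩] = 132/22 = 6.

6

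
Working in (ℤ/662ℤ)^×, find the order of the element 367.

165

ord(367) | φ(662) = φ(2)·φ(331) = 1·330 = 330 = 2 · 3 · 5 · 11.
Divisors of 330: 1, 2, 3, 5, 6, 10, 11, 15, 22, 30, 33, 55, 66, 110, 165, 330.
Compute 367^d (mod 662) for the divisors d until we hit 1:
367^1 ≡ 367
367^2 ≡ 303
367^3 ≡ 647
367^5 ≡ 89
367^6 ≡ 225
367^10 ≡ 639
367^11 ≡ 165
367^15 ≡ 601
367^22 ≡ 83
367^30 ≡ 411
367^33 ≡ 455
367^55 ≡ 31
367^66 ≡ 481
367^110 ≡ 299
367^165 ≡ 1
Hence ord(367) = 165.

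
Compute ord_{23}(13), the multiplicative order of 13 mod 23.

The order of 13 must divide φ(23) = 23 − 1 = 22 = 2 · 11.
Divisors of 22: 1, 2, 11, 22.
Evaluate successive powers at the divisors of 22:
13^1 ≡ 13
13^2 ≡ 8
13^11 ≡ 1
The smallest such exponent is 11, so the order of 13 is 11.

11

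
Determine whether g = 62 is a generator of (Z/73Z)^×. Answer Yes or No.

φ(73) = 73 − 1 = 72 = 2^3 · 3^2.
62 is a primitive root mod 73 iff 62^(φ(73)/q) ≢ 1 for every prime q | φ(73), i.e. q ∈ {2, 3}.
62^36 ≡ 72 (mod 73)  [q = 2: ≢ 1 ✓]
62^24 ≡ 8 (mod 73)  [q = 3: ≢ 1 ✓]
Every test exponent gives a nontrivial residue, hence 62 generates the full group.

Yes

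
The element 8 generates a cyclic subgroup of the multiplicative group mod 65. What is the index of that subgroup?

12

Since 8 ∈ (Z/65Z)^×, its order divides φ(65) = φ(5·13) = (5−1)·(13−1) = 4·12 = 48 = 2^4 · 3.
Divisors of 48: 1, 2, 3, 4, 6, 8, 12, 16, 24, 48.
Test each divisor d:
8^1 ≡ 8 (mod 65)
8^2 ≡ 64 (mod 65)
8^3 ≡ 57 (mod 65)
8^4 ≡ 1 (mod 65) ✓
The order of 8 is 4, so the subgroup it generates has 4 elements.
Index = |(Z/65Z)^×| / |⟨8⟩| = 48 / 4 = 12.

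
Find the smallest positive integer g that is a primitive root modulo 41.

6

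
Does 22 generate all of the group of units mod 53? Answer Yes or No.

Yes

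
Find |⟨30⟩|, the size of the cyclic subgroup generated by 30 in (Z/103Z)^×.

The order of 30 must divide φ(103) = 103 − 1 = 102 = 2 · 3 · 17.
Divisors of 102: 1, 2, 3, 6, 17, 34, 51, 102.
Test each divisor d:
30^1 ≡ 30
30^2 ≡ 76
30^3 ≡ 14
30^6 ≡ 93
30^17 ≡ 1
So ord_103(30) = 17.

17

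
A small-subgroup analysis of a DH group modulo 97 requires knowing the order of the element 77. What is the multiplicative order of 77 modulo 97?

32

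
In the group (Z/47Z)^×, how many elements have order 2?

1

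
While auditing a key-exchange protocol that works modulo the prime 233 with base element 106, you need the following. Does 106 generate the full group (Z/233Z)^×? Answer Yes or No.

Yes

φ(233) = 233 − 1 = 232 = 2^3 · 29.
An element g generates (Z/233Z)^× iff g^(232/q) ≢ 1 (mod 233) for each prime q ∈ {2, 29}.
106^116 ≡ 232 (mod 233)  [q = 2: ≢ 1 ✓]
106^8 ≡ 76 (mod 233)  [q = 29: ≢ 1 ✓]
All checks pass, so 106 has order 232 and is a primitive root modulo 233.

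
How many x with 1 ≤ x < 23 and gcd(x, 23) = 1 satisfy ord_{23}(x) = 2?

φ(23) = 23 − 1 = 22 = 2 · 11.
In a cyclic group of order 22, there are φ(d) elements of order d for each divisor d of 22, and zero for non-divisors.
2 | 22, and φ(2) = 2 − 1 = 1.

1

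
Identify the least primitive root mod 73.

5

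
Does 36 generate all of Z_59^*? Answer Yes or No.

No

φ(59) = 59 − 1 = 58 = 2 · 29.
It suffices to check that the order of 36 is not a proper divisor of 58: compute 36^(58/q) for q ∈ {2, 29}.
36^29 ≡ 1 (mod 59)  [q = 2: ≡ 1 ✗]
36^2 ≡ 57 (mod 59)  [q = 29: ≢ 1 ✓]
The check at q = 2 fails, so 36 generates a proper subgroup.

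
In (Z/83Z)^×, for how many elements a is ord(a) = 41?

40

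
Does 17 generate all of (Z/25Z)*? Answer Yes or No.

Yes

φ(25) = φ(5^2) = 5·(5−1) = 20 = 2^2 · 5.
Test 17^(20/q) mod 25 for each prime factor q of 20:
17^10 ≡ 24 (mod 25)  [q = 2: ≢ 1 ✓]
17^4 ≡ 21 (mod 25)  [q = 5: ≢ 1 ✓]
All checks pass, so 17 has order 20 and is a primitive root modulo 25.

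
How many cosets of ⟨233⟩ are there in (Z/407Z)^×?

ord(233) | φ(407) = φ(11·37) = (11−1)·(37−1) = 10·36 = 360 = 2^3 · 3^2 · 5.
Divisors of 360: 1, 2, 3, 4, 5, 6, 8, 9, 10, 12, 15, 18, 20, 24, 30, 36, 40, 45, 60, 72, 90, 120, 180, 360.
Check 233^d mod 407 for each divisor in increasing order:
233^1 ≡ 233 (mod 407)
233^2 ≡ 158 (mod 407)
233^3 ≡ 184 (mod 407)
233^4 ≡ 137 (mod 407)
233^5 ≡ 175 (mod 407)
233^6 ≡ 75 (mod 407)
233^8 ≡ 47 (mod 407)
233^9 ≡ 369 (mod 407)
233^10 ≡ 100 (mod 407)
233^12 ≡ 334 (mod 407)
233^15 ≡ 406 (mod 407)
233^18 ≡ 223 (mod 407)
233^20 ≡ 232 (mod 407)
233^24 ≡ 38 (mod 407)
233^30 ≡ 1 (mod 407) ✓
The order of 233 is 30, so the subgroup it generates has 30 elements.
Index = |(Z/407Z)^×| / |⟨233⟩| = 360 / 30 = 12.

12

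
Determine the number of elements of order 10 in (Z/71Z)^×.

4

φ(71) = 71 − 1 = 70 = 2 · 5 · 7.
In a cyclic group of order 70, there are φ(d) elements of order d for each divisor d of 70, and zero for non-divisors.
10 = 2 · 5 divides 70, and φ(10) = 4.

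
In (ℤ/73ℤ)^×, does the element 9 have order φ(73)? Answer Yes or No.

No

φ(73) = 73 − 1 = 72 = 2^3 · 3^2.
Test 9^(72/q) mod 73 for each prime factor q of 72:
9^36 ≡ 1 (mod 73)  [q = 2: ≡ 1 ✗]
9^24 ≡ 1 (mod 73)  [q = 3: ≡ 1 ✗]
9^36 ≡ 1 shows ord(9) | 36, strictly less than φ(73); not a primitive root.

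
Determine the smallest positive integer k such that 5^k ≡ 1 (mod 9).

The order of 5 must divide φ(9) = φ(3^2) = 3·(3−1) = 6 = 2 · 3.
Divisors of 6: 1, 2, 3, 6.
Check 5^d mod 9 for each divisor in increasing order:
5^1 ≡ 5 (mod 9)
5^2 ≡ 7 (mod 9)
5^3 ≡ 8 (mod 9)
5^6 ≡ 1 (mod 9) ✓
So ord_9(5) = 6.

6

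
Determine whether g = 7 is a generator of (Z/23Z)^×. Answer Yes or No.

Yes

φ(23) = 23 − 1 = 22 = 2 · 11.
7 is a primitive root mod 23 iff 7^(φ(23)/q) ≢ 1 for every prime q | φ(23), i.e. q ∈ {2, 11}.
7^11 ≡ 22 (mod 23)  [q = 2: ≢ 1 ✓]
7^2 ≡ 3 (mod 23)  [q = 11: ≢ 1 ✓]
Every test exponent gives a nontrivial residue, hence 7 generates the full group.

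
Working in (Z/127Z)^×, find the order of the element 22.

9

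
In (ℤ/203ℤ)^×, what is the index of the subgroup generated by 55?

6

By Lagrange's theorem, ord_203(55) divides φ(203) = φ(7·29) = (7−1)·(29−1) = 6·28 = 168 = 2^3 · 3 · 7.
Divisors of 168: 1, 2, 3, 4, 6, 7, 8, 12, 14, 21, 24, 28, 42, 56, 84, 168.
Compute 55^d (mod 203) for the divisors d until we hit 1:
55^1 ≡ 55 (mod 203)
55^2 ≡ 183 (mod 203)
55^3 ≡ 118 (mod 203)
55^4 ≡ 197 (mod 203)
55^6 ≡ 120 (mod 203)
55^7 ≡ 104 (mod 203)
55^8 ≡ 36 (mod 203)
55^12 ≡ 190 (mod 203)
55^14 ≡ 57 (mod 203)
55^21 ≡ 41 (mod 203)
55^24 ≡ 169 (mod 203)
55^28 ≡ 1 (mod 203) ✓
The order of 55 is 28, so the subgroup it generates has 28 elements.
Index = |(Z/203Z)^×| / |⟨55⟩| = 168 / 28 = 6.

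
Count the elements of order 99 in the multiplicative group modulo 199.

φ(199) = 199 − 1 = 198 = 2 · 3^2 · 11.
Since (Z/199Z)^× is cyclic of order 198, the number of elements of order d is φ(d) when d | 198 and 0 otherwise.
99 = 3^2 · 11 divides 198, and φ(99) = 60.

60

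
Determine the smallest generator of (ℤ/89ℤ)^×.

φ(89) = 89 − 1 = 88 = 2^3 · 11.
Test candidates g = 2, 3, … against the prime factors q ∈ {2, 11} of φ(89): g is a generator iff g^(88/q) ≢ 1 for every such q.
g = 2: 2^44 ≡ 1 — hits 1, so not a primitive root.
g = 3: 3^44 ≡ 88; 3^8 ≡ 64 — none is 1, so 3 is a primitive root.
So 3 is the smallest generator of (Z/89Z)^×.

3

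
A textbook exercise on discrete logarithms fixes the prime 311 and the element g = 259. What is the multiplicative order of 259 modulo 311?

Since 259 ∈ (Z/311Z)^×, its order divides φ(311) = 311 − 1 = 310 = 2 · 5 · 31.
Divisors of 310: 1, 2, 5, 10, 31, 62, 155, 310.
Evaluate successive powers at the divisors of 310:
259^1 ≡ 259 (mod 311)
259^2 ≡ 216 (mod 311)
259^5 ≡ 310 (mod 311)
259^10 ≡ 1 (mod 311) ✓
Therefore the multiplicative order of 259 modulo 311 is 10.

10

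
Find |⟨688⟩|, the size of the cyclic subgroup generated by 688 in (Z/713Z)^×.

The order of 688 must divide φ(713) = φ(23·31) = (23−1)·(31−1) = 22·30 = 660 = 2^2 · 3 · 5 · 11.
Divisors of 660: 1, 2, 3, 4, 5, 6, 10, 11, 12, 15, 20, 22, 30, 33, 44, 55, 60, 66, 110, 132, 165, 220, 330, 660.
Evaluate successive powers at the divisors of 660:
688^1 ≡ 688 (mod 713)
688^2 ≡ 625 (mod 713)
688^3 ≡ 61 (mod 713)
688^4 ≡ 614 (mod 713)
688^5 ≡ 336 (mod 713)
688^6 ≡ 156 (mod 713)
688^10 ≡ 242 (mod 713)
688^11 ≡ 367 (mod 713)
688^12 ≡ 94 (mod 713)
688^15 ≡ 30 (mod 713)
688^20 ≡ 98 (mod 713)
688^22 ≡ 645 (mod 713)
688^30 ≡ 187 (mod 713)
688^33 ≡ 712 (mod 713)
688^44 ≡ 346 (mod 713)
688^55 ≡ 68 (mod 713)
688^60 ≡ 32 (mod 713)
688^66 ≡ 1 (mod 713) ✓
Hence ord(688) = 66.

66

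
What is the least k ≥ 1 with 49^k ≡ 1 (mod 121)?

Since 49 ∈ (Z/121Z)^×, its order divides φ(121) = φ(11^2) = 11·(11−1) = 110 = 2 · 5 · 11.
Divisors of 110: 1, 2, 5, 10, 11, 22, 55, 110.
Compute 49^d (mod 121) for the divisors d until we hit 1:
49^1 ≡ 49 (mod 121)
49^2 ≡ 102 (mod 121)
49^5 ≡ 23 (mod 121)
49^10 ≡ 45 (mod 121)
49^11 ≡ 27 (mod 121)
49^22 ≡ 3 (mod 121)
49^55 ≡ 1 (mod 121) ✓
The smallest such exponent is 55, so the order of 49 is 55.

55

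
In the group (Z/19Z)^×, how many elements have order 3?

φ(19) = 19 − 1 = 18 = 2 · 3^2.
(Z/19Z)^× is cyclic (|G| = 18); a cyclic group of order m has exactly φ(d) elements of each order d | m, and none otherwise.
3 | 18, and φ(3) = 3 − 1 = 2.

2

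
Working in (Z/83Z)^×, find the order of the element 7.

41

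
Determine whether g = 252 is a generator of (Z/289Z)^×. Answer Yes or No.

Yes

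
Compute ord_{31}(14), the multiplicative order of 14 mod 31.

15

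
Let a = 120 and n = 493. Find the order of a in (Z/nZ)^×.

14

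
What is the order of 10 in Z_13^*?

By Lagrange's theorem, ord_13(10) divides φ(13) = 13 − 1 = 12 = 2^2 · 3.
Divisors of 12: 1, 2, 3, 4, 6, 12.
Check 10^d mod 13 for each divisor in increasing order:
10^1 ≡ 10 (mod 13)
10^2 ≡ 9 (mod 13)
10^3 ≡ 12 (mod 13)
10^4 ≡ 3 (mod 13)
10^6 ≡ 1 (mod 13) ✓
Therefore the multiplicative order of 10 modulo 13 is 6.

6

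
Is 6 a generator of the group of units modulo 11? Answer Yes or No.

Yes

φ(11) = 11 − 1 = 10 = 2 · 5.
An element g generates (Z/11Z)^× iff g^(10/q) ≢ 1 (mod 11) for each prime q ∈ {2, 5}.
6^5 ≡ 10 (mod 11)  [q = 2: ≢ 1 ✓]
6^2 ≡ 3 (mod 11)  [q = 5: ≢ 1 ✓]
All checks pass, so 6 has order 10 and is a primitive root modulo 11.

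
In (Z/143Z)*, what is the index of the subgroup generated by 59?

2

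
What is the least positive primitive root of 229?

6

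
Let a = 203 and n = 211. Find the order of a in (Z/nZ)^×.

35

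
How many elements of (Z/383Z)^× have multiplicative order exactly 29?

0

φ(383) = 383 − 1 = 382 = 2 · 191.
Since (Z/383Z)^× is cyclic of order 382, the number of elements of order d is φ(d) when d | 382 and 0 otherwise.
Since 29 ∤ 382, the count is 0.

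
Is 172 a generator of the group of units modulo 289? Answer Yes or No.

φ(289) = φ(17^2) = 17·(17−1) = 272 = 2^4 · 17.
Test 172^(272/q) mod 289 for each prime factor q of 272:
172^136 ≡ 1 (mod 289)  [q = 2: ≡ 1 ✗]
172^16 ≡ 137 (mod 289)  [q = 17: ≢ 1 ✓]
172^136 ≡ 1 shows ord(172) | 136, strictly less than φ(289); not a primitive root.

No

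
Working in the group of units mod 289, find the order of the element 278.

272

The order of 278 must divide φ(289) = φ(17^2) = 17·(17−1) = 272 = 2^4 · 17.
Divisors of 272: 1, 2, 4, 8, 16, 17, 34, 68, 136, 272.
Test each divisor d:
278^1 ≡ 278 (mod 289)
278^2 ≡ 121 (mod 289)
278^4 ≡ 191 (mod 289)
278^8 ≡ 67 (mod 289)
278^16 ≡ 154 (mod 289)
278^17 ≡ 40 (mod 289)
278^34 ≡ 155 (mod 289)
278^68 ≡ 38 (mod 289)
278^136 ≡ 288 (mod 289)
278^272 ≡ 1 (mod 289) ✓
So ord_289(278) = 272.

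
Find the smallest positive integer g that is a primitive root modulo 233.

3

φ(233) = 233 − 1 = 232 = 2^3 · 29.
Test candidates g = 2, 3, … against the prime factors q ∈ {2, 29} of φ(233): g is a generator iff g^(232/q) ≢ 1 for every such q.
g = 2: 2^116 ≡ 1 — hits 1, so not a primitive root.
g = 3: 3^116 ≡ 232; 3^8 ≡ 37 — none is 1, so 3 is a primitive root.
Hence the least primitive root of 233 is 3.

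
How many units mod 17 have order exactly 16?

8

φ(17) = 17 − 1 = 16 = 2^4.
Since (Z/17Z)^× is cyclic of order 16, the number of elements of order d is φ(d) when d | 16 and 0 otherwise.
16 = 2^4 divides 16, and φ(16) = 8.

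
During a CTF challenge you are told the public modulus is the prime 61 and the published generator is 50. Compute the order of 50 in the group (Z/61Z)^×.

ord(50) | φ(61) = 61 − 1 = 60 = 2^2 · 3 · 5.
Divisors of 60: 1, 2, 3, 4, 5, 6, 10, 12, 15, 20, 30, 60.
Compute 50^d (mod 61) for the divisors d until we hit 1:
50^1 ≡ 50 (mod 61)
50^2 ≡ 60 (mod 61)
50^3 ≡ 11 (mod 61)
50^4 ≡ 1 (mod 61) ✓
The smallest such exponent is 4, so the order of 50 is 4.

4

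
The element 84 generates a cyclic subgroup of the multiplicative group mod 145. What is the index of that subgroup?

The order of 84 must divide φ(145) = φ(5·29) = (5−1)·(29−1) = 4·28 = 112 = 2^4 · 7.
Divisors of 112: 1, 2, 4, 7, 8, 14, 16, 28, 56, 112.
Evaluate successive powers at the divisors of 112:
84^1 ≡ 84 (mod 145)
84^2 ≡ 96 (mod 145)
84^4 ≡ 81 (mod 145)
84^7 ≡ 104 (mod 145)
84^8 ≡ 36 (mod 145)
84^14 ≡ 86 (mod 145)
84^16 ≡ 136 (mod 145)
84^28 ≡ 1 (mod 145) ✓
Thus |⟨84⟩| = ord(84) = 28.
Index = |(Z/145Z)^×| / |⟨84⟩| = 112 / 28 = 4.

4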